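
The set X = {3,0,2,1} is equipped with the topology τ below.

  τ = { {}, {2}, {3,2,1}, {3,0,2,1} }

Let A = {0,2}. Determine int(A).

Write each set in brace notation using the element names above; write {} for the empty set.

opens ⊆ A: {}, {2}; union → int = {2}

{2}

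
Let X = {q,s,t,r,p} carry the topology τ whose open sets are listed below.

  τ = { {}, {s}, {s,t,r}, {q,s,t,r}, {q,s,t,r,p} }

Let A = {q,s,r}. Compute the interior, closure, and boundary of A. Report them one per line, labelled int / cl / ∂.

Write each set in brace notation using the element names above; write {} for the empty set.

interior: largest open inside A is {s} (from {}, {s})
cl via duality: int({t,p}) = {}, so X∖{} = {q,s,t,r,p}
cl∖int = {q,t,r,p}

int(A) = {s}
cl(A)  = {q,s,t,r,p}
∂A     = {q,t,r,p}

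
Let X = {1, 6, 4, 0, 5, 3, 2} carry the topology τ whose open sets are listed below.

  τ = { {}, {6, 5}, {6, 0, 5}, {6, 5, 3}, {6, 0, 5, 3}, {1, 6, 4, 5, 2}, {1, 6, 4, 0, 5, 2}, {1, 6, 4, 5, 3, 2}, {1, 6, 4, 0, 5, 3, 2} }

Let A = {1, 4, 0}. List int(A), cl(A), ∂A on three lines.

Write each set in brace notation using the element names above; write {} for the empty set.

int(A) = {}
cl(A)  = {1, 4, 0, 2}
∂A     = {1, 4, 0, 2}

U open, U⊆A: {}. int(A) = ⋃ = {}
X∖A={6, 5, 3, 2}, int(X∖A)={6, 5, 3}, hence cl(A)={1, 4, 0, 2}
∂A: remove int from cl → {1, 4, 0, 2}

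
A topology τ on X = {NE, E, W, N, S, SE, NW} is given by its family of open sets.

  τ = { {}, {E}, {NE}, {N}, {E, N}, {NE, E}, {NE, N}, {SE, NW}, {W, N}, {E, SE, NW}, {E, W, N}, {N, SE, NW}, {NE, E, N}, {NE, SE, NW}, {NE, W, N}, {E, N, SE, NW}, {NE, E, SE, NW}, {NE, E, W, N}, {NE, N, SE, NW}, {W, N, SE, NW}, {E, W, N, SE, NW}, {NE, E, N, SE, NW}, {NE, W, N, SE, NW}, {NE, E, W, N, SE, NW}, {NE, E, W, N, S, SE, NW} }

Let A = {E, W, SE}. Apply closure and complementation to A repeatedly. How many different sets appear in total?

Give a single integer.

12

X∖A={NE, N, S, NW}, int(X∖A)={NE, N}, hence cl(A)={E, W, S, SE, NW}
Orbit (k=closure, c=complement):
  1. A     = {E, W, SE}
  2. kA    = {E, W, S, SE, NW}
  3. cA    = {NE, N, S, NW}
  4. ckA   = {NE, N}
  5. kcA   = {NE, W, N, S, SE, NW}
  6. kckA  = {NE, W, N, S}
  7. ckcA  = {E}
  8. ckckA = {E, SE, NW}
  9. kckcA = {E, S}
  10. kckckA = {E, S, SE, NW}
  11. ckckcA = {NE, W, N, SE, NW}
  12. ckckckA = {NE, W, N}
(closed under both — stop)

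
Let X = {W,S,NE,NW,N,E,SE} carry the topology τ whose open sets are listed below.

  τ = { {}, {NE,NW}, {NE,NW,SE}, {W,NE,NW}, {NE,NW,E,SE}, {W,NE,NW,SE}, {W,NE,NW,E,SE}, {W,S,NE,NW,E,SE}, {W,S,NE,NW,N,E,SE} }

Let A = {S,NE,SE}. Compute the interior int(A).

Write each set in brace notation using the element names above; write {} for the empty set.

{}

U open, U⊆A: {}. int(A) = ⋃ = {}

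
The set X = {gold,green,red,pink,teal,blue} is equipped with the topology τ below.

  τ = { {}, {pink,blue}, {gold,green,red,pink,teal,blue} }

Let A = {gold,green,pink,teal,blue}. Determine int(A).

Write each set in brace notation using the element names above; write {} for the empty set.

opens ⊆ A: {}, {pink,blue}; union → int = {pink,blue}

{pink,blue}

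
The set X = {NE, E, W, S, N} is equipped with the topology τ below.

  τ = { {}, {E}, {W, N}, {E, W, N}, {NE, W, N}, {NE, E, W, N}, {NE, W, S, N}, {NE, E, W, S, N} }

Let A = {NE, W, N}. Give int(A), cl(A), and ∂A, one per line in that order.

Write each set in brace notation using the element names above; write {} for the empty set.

int(A) = {NE, W, N}
cl(A)  = {NE, W, S, N}
∂A     = {S}

interior: largest open inside A is {NE, W, N} (from {}, {W, N}, {NE, W, N})
cl via duality: int({E, S}) = {E}, so X∖{E} = {NE, W, S, N}
cl∖int = {S}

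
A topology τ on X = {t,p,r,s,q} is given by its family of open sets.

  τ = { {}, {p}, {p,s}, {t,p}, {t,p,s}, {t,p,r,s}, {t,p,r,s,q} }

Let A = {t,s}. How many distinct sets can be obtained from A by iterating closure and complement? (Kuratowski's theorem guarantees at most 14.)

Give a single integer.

6

closure: X∖int(X∖A) = X∖{p} = {t,r,s,q}
Let k=closure and c=complement:
  1. A     = {t,s}
  2. kA    = {t,r,s,q}
  3. cA    = {p,r,q}
  4. ckA   = {p}
  5. kcA   = {t,p,r,s,q}
  6. ckcA  = {}
— saturated at 6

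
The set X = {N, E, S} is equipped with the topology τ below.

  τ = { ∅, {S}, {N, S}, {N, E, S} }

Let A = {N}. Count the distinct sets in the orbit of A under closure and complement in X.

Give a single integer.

6

X∖A={E, S}, int(X∖A)={S}, hence cl(A)={N, E}
Orbit (k=closure, c=complement):
  1. A     = {N}
  2. kA    = {N, E}
  3. cA    = {E, S}
  4. ckA   = {S}
  5. kcA   = {N, E, S}
  6. ckcA  = ∅
(closed under both — stop)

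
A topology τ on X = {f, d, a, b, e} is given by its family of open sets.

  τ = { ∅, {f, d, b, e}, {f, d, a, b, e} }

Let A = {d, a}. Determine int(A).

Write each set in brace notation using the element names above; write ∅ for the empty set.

opens ⊆ A: ∅; union → int = ∅

∅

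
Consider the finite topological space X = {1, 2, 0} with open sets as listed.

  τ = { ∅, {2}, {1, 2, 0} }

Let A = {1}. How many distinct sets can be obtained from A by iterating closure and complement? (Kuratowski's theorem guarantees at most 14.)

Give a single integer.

6

cl via duality: int({2, 0}) = {2}, so X∖{2} = {1, 0}
Write k for closure, c for complement:
  1. A     = {1}
  2. kA    = {1, 0}
  3. cA    = {2, 0}
  4. ckA   = {2}
  5. kcA   = {1, 2, 0}
  6. ckcA  = ∅
applying k or c yields no new set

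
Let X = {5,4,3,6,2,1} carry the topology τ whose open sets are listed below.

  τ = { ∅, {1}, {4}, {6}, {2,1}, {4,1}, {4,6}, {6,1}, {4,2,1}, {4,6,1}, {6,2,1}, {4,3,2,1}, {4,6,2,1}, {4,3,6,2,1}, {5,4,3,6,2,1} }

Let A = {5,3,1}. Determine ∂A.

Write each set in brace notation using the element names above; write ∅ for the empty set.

{5,3,2}

open subsets of A: ∅, {1}; so int(A) = {1}
closure: X∖int(X∖A) = X∖{4,6} = {5,3,2,1}
∂A = {5,3,2,1} minus {1} = {5,3,2}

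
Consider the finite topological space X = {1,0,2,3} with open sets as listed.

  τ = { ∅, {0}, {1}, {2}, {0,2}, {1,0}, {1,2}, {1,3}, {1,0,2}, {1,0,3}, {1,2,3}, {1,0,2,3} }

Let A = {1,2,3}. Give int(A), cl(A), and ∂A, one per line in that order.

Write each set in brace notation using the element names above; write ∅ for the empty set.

open subsets of A: ∅, {2}, {1}, {1,2}, {1,3}, {1,2,3}; so int(A) = {1,2,3}
closure: X∖int(X∖A) = X∖{0} = {1,2,3}
∂A = {1,2,3} minus {1,2,3} = ∅

int(A) = {1,2,3}
cl(A)  = {1,2,3}
∂A     = ∅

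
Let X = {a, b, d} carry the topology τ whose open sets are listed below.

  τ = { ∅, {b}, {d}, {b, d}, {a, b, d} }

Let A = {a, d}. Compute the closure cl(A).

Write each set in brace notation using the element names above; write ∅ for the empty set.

{a, d}

X∖A={b}, int(X∖A)={b}, hence cl(A)={a, d}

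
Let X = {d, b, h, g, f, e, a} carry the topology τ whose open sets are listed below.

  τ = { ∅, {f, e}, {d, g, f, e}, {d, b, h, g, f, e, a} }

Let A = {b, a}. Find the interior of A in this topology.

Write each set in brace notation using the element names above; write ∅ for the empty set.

∅

interior: largest open inside A is ∅ (from ∅)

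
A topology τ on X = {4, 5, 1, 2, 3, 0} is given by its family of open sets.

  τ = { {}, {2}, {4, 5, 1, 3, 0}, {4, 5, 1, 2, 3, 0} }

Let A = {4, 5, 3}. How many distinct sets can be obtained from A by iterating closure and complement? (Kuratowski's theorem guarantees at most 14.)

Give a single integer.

cl via duality: int({1, 2, 0}) = {2}, so X∖{2} = {4, 5, 1, 3, 0}
Write k for closure, c for complement:
  1. A     = {4, 5, 3}
  2. kA    = {4, 5, 1, 3, 0}
  3. cA    = {1, 2, 0}
  4. ckA   = {2}
  5. kcA   = {4, 5, 1, 2, 3, 0}
  6. ckcA  = {}
applying k or c yields no new set

6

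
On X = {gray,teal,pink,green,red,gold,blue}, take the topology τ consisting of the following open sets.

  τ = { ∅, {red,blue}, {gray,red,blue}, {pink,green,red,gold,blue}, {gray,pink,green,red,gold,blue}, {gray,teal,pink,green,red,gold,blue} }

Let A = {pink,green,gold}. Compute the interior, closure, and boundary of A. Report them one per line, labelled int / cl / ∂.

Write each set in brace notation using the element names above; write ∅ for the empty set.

U open, U⊆A: ∅. int(A) = ⋃ = ∅
X∖A={gray,teal,red,blue}, int(X∖A)={gray,red,blue}, hence cl(A)={teal,pink,green,gold}
∂A: remove int from cl → {teal,pink,green,gold}

int(A) = ∅
cl(A)  = {teal,pink,green,gold}
∂A     = {teal,pink,green,gold}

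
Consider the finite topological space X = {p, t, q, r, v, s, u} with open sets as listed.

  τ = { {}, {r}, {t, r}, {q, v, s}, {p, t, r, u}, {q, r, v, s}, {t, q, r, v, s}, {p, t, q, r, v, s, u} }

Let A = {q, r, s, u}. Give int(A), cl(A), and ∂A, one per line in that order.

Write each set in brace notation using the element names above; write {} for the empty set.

opens ⊆ A: {}, {r}; union → int = {r}
complement {p, t, v}; its interior {}; cl(A) = X∖{} = {p, t, q, r, v, s, u}
boundary = {p, t, q, r, v, s, u} ∖ {r} = {p, t, q, v, s, u}

int(A) = {r}
cl(A)  = {p, t, q, r, v, s, u}
∂A     = {p, t, q, v, s, u}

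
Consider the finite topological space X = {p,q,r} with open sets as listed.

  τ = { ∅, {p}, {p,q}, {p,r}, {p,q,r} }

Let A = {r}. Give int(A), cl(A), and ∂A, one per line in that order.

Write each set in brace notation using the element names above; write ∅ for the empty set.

opens ⊆ A: ∅; union → int = ∅
complement {p,q}; its interior {p,q}; cl(A) = X∖{p,q} = {r}
boundary = {r} ∖ ∅ = {r}

int(A) = ∅
cl(A)  = {r}
∂A     = {r}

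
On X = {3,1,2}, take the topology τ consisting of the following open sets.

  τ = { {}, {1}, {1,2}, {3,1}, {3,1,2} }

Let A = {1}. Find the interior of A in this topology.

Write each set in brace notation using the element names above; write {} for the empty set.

{1}

opens ⊆ A: {}, {1}; union → int = {1}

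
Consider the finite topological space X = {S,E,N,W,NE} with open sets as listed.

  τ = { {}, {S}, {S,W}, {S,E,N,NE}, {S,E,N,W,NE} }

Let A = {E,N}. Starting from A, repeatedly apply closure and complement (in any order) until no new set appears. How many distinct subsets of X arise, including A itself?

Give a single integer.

6

closure: X∖int(X∖A) = X∖{S,W} = {E,N,NE}
Let k=closure and c=complement:
  1. A     = {E,N}
  2. kA    = {E,N,NE}
  3. cA    = {S,W,NE}
  4. ckA   = {S,W}
  5. kcA   = {S,E,N,W,NE}
  6. ckcA  = {}
— saturated at 6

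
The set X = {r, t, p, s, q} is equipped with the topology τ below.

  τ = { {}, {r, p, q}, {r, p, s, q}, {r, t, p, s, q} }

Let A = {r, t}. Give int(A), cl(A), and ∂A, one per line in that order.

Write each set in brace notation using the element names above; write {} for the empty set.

U open, U⊆A: {}. int(A) = ⋃ = {}
X∖A={p, s, q}, int(X∖A)={}, hence cl(A)={r, t, p, s, q}
∂A: remove int from cl → {r, t, p, s, q}

int(A) = {}
cl(A)  = {r, t, p, s, q}
∂A     = {r, t, p, s, q}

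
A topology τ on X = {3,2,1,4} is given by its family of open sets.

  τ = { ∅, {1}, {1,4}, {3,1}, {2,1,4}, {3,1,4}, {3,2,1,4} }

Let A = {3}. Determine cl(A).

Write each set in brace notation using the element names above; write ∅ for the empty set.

cl via duality: int({2,1,4}) = {2,1,4}, so X∖{2,1,4} = {3}

{3}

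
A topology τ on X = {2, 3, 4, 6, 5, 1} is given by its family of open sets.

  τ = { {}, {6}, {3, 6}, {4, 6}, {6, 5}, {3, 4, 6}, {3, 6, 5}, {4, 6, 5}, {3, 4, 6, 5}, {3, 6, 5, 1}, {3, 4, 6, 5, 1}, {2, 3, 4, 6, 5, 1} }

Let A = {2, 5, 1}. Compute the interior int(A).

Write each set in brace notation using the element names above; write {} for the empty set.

{}

interior: largest open inside A is {} (from {})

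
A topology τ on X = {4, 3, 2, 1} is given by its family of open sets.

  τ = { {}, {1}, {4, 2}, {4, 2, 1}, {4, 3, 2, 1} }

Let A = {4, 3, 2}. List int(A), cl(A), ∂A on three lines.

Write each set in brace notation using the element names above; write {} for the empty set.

int(A) = {4, 2}
cl(A)  = {4, 3, 2}
∂A     = {3}

interior: largest open inside A is {4, 2} (from {}, {4, 2})
cl via duality: int({1}) = {1}, so X∖{1} = {4, 3, 2}
cl∖int = {3}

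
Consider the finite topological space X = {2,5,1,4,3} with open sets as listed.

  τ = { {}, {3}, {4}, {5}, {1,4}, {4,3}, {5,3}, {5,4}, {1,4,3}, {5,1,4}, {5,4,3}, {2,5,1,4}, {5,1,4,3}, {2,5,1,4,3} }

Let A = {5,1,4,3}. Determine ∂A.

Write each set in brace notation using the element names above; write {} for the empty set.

{2}

open subsets of A: {}, {4}, {5}, {3}, {4,3}, {1,4}, {5,3}, {5,4}, {5,1,4}, {1,4,3}, {5,4,3}, {5,1,4,3}; so int(A) = {5,1,4,3}
closure: X∖int(X∖A) = X∖{} = {2,5,1,4,3}
∂A = {2,5,1,4,3} minus {5,1,4,3} = {2}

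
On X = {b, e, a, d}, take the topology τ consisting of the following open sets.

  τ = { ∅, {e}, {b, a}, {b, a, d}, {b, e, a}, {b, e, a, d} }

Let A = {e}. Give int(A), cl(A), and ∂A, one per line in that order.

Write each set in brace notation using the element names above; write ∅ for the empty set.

open subsets of A: ∅, {e}; so int(A) = {e}
closure: X∖int(X∖A) = X∖{b, a, d} = {e}
∂A = {e} minus {e} = ∅

int(A) = {e}
cl(A)  = {e}
∂A     = ∅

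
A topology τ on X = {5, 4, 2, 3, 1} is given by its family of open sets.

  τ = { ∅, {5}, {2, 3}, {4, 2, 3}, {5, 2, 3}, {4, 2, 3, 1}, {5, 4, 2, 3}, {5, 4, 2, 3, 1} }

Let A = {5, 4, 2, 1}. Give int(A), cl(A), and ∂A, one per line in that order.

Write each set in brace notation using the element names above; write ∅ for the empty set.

opens ⊆ A: ∅, {5}; union → int = {5}
complement {3}; its interior ∅; cl(A) = X∖∅ = {5, 4, 2, 3, 1}
boundary = {5, 4, 2, 3, 1} ∖ {5} = {4, 2, 3, 1}

int(A) = {5}
cl(A)  = {5, 4, 2, 3, 1}
∂A     = {4, 2, 3, 1}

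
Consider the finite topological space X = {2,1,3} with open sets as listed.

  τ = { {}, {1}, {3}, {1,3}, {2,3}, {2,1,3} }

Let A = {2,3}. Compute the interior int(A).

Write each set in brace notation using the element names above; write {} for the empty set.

{2,3}

opens ⊆ A: {}, {3}, {2,3}; union → int = {2,3}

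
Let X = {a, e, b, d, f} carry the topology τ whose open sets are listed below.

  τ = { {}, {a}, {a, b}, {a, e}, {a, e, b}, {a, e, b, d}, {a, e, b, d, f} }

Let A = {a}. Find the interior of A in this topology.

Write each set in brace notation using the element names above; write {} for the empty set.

opens ⊆ A: {}, {a}; union → int = {a}

{a}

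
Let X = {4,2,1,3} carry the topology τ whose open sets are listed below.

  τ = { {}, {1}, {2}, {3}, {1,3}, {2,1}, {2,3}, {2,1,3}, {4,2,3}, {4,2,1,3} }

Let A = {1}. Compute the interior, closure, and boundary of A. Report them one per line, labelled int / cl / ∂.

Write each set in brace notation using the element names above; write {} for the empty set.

int(A) = {1}
cl(A)  = {1}
∂A     = {}

opens ⊆ A: {}, {1}; union → int = {1}
complement {4,2,3}; its interior {4,2,3}; cl(A) = X∖{4,2,3} = {1}
boundary = {1} ∖ {1} = {}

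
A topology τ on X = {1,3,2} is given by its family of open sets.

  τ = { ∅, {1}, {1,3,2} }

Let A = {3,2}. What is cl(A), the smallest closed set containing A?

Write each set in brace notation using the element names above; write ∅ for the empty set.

X∖A={1}, int(X∖A)={1}, hence cl(A)={3,2}

{3,2}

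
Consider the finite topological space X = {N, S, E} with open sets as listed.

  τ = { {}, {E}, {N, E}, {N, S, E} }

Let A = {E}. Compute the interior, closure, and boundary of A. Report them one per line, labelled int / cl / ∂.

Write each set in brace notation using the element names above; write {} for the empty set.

open subsets of A: {}, {E}; so int(A) = {E}
closure: X∖int(X∖A) = X∖{} = {N, S, E}
∂A = {N, S, E} minus {E} = {N, S}

int(A) = {E}
cl(A)  = {N, S, E}
∂A     = {N, S}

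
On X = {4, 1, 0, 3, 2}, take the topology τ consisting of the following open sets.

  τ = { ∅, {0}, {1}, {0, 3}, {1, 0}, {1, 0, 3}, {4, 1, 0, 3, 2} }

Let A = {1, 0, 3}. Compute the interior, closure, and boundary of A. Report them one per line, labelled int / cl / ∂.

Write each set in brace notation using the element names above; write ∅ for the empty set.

opens ⊆ A: ∅, {0}, {1}, {0, 3}, {1, 0}, {1, 0, 3}; union → int = {1, 0, 3}
complement {4, 2}; its interior ∅; cl(A) = X∖∅ = {4, 1, 0, 3, 2}
boundary = {4, 1, 0, 3, 2} ∖ {1, 0, 3} = {4, 2}

int(A) = {1, 0, 3}
cl(A)  = {4, 1, 0, 3, 2}
∂A     = {4, 2}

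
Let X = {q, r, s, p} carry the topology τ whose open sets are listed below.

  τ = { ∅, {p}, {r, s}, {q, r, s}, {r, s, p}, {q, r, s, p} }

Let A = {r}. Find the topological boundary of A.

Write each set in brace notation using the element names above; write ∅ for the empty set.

{q, r, s}

interior: largest open inside A is ∅ (from ∅)
cl via duality: int({q, s, p}) = {p}, so X∖{p} = {q, r, s}
cl∖int = {q, r, s}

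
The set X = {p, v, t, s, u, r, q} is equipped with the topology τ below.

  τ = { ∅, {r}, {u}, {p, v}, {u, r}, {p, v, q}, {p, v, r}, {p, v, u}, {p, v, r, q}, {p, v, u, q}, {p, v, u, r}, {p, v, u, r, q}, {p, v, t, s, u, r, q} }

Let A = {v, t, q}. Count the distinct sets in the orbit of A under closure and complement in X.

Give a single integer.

8

cl via duality: int({p, s, u, r}) = {u, r}, so X∖{u, r} = {p, v, t, s, q}
Write k for closure, c for complement:
  1. A     = {v, t, q}
  2. kA    = {p, v, t, s, q}
  3. cA    = {p, s, u, r}
  4. ckA   = {u, r}
  5. kcA   = {p, v, t, s, u, r, q}
  6. kckA  = {t, s, u, r}
  7. ckcA  = ∅
  8. ckckA = {p, v, q}
applying k or c yields no new set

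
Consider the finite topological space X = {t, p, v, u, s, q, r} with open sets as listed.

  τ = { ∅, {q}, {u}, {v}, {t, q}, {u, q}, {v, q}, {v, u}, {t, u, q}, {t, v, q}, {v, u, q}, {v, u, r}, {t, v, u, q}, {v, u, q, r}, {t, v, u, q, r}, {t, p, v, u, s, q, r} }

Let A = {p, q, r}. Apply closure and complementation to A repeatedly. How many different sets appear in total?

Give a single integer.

cl via duality: int({t, v, u, s}) = {v, u}, so X∖{v, u} = {t, p, s, q, r}
Write k for closure, c for complement:
  1. A     = {p, q, r}
  2. kA    = {t, p, s, q, r}
  3. cA    = {t, v, u, s}
  4. ckA   = {v, u}
  5. kcA   = {t, p, v, u, s, r}
  6. kckA  = {p, v, u, s, r}
  7. ckcA  = {q}
  8. ckckA = {t, q}
  9. kckcA = {t, p, s, q}
  10. ckckcA = {v, u, r}
applying k or c yields no new set

10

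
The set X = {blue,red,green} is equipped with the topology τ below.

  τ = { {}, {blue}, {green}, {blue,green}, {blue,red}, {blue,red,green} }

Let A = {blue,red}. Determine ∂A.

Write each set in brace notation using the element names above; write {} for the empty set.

{}

opens ⊆ A: {}, {blue}, {blue,red}; union → int = {blue,red}
complement {green}; its interior {green}; cl(A) = X∖{green} = {blue,red}
boundary = {blue,red} ∖ {blue,red} = {}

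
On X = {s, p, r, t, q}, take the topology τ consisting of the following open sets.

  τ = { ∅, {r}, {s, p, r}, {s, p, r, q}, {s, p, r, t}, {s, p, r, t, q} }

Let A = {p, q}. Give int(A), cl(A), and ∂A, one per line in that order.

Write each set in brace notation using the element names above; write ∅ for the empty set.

int(A) = ∅
cl(A)  = {s, p, t, q}
∂A     = {s, p, t, q}

opens ⊆ A: ∅; union → int = ∅
complement {s, r, t}; its interior {r}; cl(A) = X∖{r} = {s, p, t, q}
boundary = {s, p, t, q} ∖ ∅ = {s, p, t, q}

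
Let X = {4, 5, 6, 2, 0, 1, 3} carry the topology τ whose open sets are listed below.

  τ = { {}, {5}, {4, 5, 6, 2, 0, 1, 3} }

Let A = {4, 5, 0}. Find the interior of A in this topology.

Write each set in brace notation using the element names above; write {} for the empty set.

{5}

opens ⊆ A: {}, {5}; union → int = {5}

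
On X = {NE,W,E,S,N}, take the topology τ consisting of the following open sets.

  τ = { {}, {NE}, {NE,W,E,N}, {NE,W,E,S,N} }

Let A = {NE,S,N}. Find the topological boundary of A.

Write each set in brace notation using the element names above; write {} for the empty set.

open subsets of A: {}, {NE}; so int(A) = {NE}
closure: X∖int(X∖A) = X∖{} = {NE,W,E,S,N}
∂A = {NE,W,E,S,N} minus {NE} = {W,E,S,N}

{W,E,S,N}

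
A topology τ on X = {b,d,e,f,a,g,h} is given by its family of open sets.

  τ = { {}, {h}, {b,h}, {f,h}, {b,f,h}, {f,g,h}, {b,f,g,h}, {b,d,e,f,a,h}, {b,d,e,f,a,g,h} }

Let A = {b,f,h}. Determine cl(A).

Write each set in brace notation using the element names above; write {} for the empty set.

{b,d,e,f,a,g,h}

cl via duality: int({d,e,a,g}) = {}, so X∖{} = {b,d,e,f,a,g,h}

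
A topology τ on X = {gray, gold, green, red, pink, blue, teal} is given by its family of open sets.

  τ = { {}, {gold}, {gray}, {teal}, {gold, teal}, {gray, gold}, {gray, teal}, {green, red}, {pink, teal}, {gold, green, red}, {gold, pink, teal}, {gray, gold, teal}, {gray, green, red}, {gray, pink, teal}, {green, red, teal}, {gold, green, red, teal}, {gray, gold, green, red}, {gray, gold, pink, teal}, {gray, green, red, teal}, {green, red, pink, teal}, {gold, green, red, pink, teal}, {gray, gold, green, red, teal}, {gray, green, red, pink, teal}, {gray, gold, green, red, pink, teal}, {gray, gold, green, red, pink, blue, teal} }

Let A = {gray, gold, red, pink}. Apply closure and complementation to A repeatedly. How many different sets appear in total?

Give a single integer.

closure: X∖int(X∖A) = X∖{teal} = {gray, gold, green, red, pink, blue}
Let k=closure and c=complement:
  1. A     = {gray, gold, red, pink}
  2. kA    = {gray, gold, green, red, pink, blue}
  3. cA    = {green, blue, teal}
  4. ckA   = {teal}
  5. kcA   = {green, red, pink, blue, teal}
  6. kckA  = {pink, blue, teal}
  7. ckcA  = {gray, gold}
  8. ckckA = {gray, gold, green, red}
  9. kckcA = {gray, gold, blue}
  10. kckckA = {gray, gold, green, red, blue}
  11. ckckcA = {green, red, pink, teal}
  12. ckckckA = {pink, teal}
— saturated at 12

12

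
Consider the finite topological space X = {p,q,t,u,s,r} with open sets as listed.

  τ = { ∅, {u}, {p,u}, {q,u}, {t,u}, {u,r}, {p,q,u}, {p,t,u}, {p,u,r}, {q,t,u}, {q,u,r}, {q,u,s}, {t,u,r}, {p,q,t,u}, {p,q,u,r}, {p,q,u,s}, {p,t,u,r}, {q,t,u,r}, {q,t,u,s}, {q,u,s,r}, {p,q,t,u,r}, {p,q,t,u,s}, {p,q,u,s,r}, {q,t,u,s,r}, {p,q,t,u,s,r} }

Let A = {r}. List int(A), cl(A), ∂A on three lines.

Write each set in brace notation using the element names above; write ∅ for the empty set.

int(A) = ∅
cl(A)  = {r}
∂A     = {r}

opens ⊆ A: ∅; union → int = ∅
complement {p,q,t,u,s}; its interior {p,q,t,u,s}; cl(A) = X∖{p,q,t,u,s} = {r}
boundary = {r} ∖ ∅ = {r}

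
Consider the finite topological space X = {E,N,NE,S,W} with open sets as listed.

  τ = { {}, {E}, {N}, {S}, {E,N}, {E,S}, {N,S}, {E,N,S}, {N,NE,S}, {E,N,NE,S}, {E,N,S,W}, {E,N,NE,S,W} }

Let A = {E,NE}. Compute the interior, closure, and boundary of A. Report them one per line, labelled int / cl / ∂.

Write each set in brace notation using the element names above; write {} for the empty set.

interior: largest open inside A is {E} (from {}, {E})
cl via duality: int({N,S,W}) = {N,S}, so X∖{N,S} = {E,NE,W}
cl∖int = {NE,W}

int(A) = {E}
cl(A)  = {E,NE,W}
∂A     = {NE,W}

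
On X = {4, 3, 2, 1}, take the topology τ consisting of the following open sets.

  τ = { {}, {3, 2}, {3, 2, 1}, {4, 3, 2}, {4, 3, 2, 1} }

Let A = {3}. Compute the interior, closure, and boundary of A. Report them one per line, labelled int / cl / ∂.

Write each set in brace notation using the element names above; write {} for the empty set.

interior: largest open inside A is {} (from {})
cl via duality: int({4, 2, 1}) = {}, so X∖{} = {4, 3, 2, 1}
cl∖int = {4, 3, 2, 1}

int(A) = {}
cl(A)  = {4, 3, 2, 1}
∂A     = {4, 3, 2, 1}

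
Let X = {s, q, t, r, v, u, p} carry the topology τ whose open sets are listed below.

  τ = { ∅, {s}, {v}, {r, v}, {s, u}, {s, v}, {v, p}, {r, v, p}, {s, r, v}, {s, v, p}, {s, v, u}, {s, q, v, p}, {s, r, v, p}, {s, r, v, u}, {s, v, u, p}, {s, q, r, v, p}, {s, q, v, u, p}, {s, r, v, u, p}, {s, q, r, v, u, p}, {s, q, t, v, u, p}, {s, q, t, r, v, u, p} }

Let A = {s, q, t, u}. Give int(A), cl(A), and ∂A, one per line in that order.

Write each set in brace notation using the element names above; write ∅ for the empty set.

interior: largest open inside A is {s, u} (from ∅, {s}, {s, u})
cl via duality: int({r, v, p}) = {r, v, p}, so X∖{r, v, p} = {s, q, t, u}
cl∖int = {q, t}

int(A) = {s, u}
cl(A)  = {s, q, t, u}
∂A     = {q, t}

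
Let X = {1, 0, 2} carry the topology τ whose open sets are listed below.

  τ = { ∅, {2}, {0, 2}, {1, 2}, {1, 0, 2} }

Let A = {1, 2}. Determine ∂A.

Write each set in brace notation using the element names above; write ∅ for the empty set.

{0}

open subsets of A: ∅, {2}, {1, 2}; so int(A) = {1, 2}
closure: X∖int(X∖A) = X∖∅ = {1, 0, 2}
∂A = {1, 0, 2} minus {1, 2} = {0}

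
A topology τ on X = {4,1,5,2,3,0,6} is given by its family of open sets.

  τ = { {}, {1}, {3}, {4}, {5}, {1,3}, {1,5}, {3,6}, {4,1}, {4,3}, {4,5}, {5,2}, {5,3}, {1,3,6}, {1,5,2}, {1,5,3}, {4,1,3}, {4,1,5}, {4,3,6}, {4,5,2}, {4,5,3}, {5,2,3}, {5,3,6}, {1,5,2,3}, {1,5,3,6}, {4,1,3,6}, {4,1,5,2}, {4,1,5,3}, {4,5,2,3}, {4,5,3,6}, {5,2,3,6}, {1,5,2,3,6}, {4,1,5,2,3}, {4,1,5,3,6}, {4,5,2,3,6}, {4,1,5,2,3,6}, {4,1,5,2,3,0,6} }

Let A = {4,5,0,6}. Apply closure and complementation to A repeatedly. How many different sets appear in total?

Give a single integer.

cl via duality: int({1,2,3}) = {1,3}, so X∖{1,3} = {4,5,2,0,6}
Write k for closure, c for complement:
  1. A     = {4,5,0,6}
  2. kA    = {4,5,2,0,6}
  3. cA    = {1,2,3}
  4. ckA   = {1,3}
  5. kcA   = {1,2,3,0,6}
  6. kckA  = {1,3,0,6}
  7. ckcA  = {4,5}
  8. ckckA = {4,5,2}
  9. kckcA = {4,5,2,0}
  10. ckckcA = {1,3,6}
applying k or c yields no new set

10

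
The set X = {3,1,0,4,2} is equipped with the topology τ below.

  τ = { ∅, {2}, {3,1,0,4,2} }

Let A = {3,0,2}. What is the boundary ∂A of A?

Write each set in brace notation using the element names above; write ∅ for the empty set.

interior: largest open inside A is {2} (from ∅, {2})
cl via duality: int({1,4}) = ∅, so X∖∅ = {3,1,0,4,2}
cl∖int = {3,1,0,4}

{3,1,0,4}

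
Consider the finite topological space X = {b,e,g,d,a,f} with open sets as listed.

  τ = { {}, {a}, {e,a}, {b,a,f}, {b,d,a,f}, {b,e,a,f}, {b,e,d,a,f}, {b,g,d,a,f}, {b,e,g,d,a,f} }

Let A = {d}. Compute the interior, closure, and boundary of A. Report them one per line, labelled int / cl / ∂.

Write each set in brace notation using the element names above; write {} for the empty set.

int(A) = {}
cl(A)  = {g,d}
∂A     = {g,d}

U open, U⊆A: {}. int(A) = ⋃ = {}
X∖A={b,e,g,a,f}, int(X∖A)={b,e,a,f}, hence cl(A)={g,d}
∂A: remove int from cl → {g,d}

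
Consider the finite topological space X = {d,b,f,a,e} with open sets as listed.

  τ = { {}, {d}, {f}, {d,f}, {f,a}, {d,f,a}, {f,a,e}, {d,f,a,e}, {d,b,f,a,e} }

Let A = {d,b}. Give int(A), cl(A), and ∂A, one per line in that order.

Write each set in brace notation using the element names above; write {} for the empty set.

int(A) = {d}
cl(A)  = {d,b}
∂A     = {b}

interior: largest open inside A is {d} (from {}, {d})
cl via duality: int({f,a,e}) = {f,a,e}, so X∖{f,a,e} = {d,b}
cl∖int = {b}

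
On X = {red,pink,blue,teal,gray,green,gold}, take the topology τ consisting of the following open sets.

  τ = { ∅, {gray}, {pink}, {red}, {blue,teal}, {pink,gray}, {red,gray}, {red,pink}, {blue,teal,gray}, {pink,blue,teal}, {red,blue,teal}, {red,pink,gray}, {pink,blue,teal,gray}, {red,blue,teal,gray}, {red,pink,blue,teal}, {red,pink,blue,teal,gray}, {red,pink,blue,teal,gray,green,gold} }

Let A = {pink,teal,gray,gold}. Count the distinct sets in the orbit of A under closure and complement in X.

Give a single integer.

10

X∖A={red,blue,green}, int(X∖A)={red}, hence cl(A)={pink,blue,teal,gray,green,gold}
Orbit (k=closure, c=complement):
  1. A     = {pink,teal,gray,gold}
  2. kA    = {pink,blue,teal,gray,green,gold}
  3. cA    = {red,blue,green}
  4. ckA   = {red}
  5. kcA   = {red,blue,teal,green,gold}
  6. kckA  = {red,green,gold}
  7. ckcA  = {pink,gray}
  8. ckckA = {pink,blue,teal,gray}
  9. kckcA = {pink,gray,green,gold}
  10. ckckcA = {red,blue,teal}
(closed under both — stop)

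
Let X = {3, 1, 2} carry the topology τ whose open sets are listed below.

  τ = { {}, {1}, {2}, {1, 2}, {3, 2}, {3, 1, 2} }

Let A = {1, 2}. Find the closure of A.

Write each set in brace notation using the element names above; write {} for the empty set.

cl via duality: int({3}) = {}, so X∖{} = {3, 1, 2}

{3, 1, 2}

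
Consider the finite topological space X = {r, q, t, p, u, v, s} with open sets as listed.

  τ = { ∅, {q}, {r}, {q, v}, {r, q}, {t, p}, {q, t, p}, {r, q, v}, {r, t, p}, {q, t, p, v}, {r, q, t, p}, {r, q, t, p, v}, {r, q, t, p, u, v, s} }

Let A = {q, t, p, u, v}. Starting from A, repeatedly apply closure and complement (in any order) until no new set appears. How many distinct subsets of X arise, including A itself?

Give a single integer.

X∖A={r, s}, int(X∖A)={r}, hence cl(A)={q, t, p, u, v, s}
Orbit (k=closure, c=complement):
  1. A     = {q, t, p, u, v}
  2. kA    = {q, t, p, u, v, s}
  3. cA    = {r, s}
  4. ckA   = {r}
  5. kcA   = {r, u, s}
  6. ckcA  = {q, t, p, v}
(closed under both — stop)

6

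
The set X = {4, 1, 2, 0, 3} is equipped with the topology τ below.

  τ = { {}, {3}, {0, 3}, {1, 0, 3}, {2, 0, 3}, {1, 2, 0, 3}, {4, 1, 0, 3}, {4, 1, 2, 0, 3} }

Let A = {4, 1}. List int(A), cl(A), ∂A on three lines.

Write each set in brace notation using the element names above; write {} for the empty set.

int(A) = {}
cl(A)  = {4, 1}
∂A     = {4, 1}

interior: largest open inside A is {} (from {})
cl via duality: int({2, 0, 3}) = {2, 0, 3}, so X∖{2, 0, 3} = {4, 1}
cl∖int = {4, 1}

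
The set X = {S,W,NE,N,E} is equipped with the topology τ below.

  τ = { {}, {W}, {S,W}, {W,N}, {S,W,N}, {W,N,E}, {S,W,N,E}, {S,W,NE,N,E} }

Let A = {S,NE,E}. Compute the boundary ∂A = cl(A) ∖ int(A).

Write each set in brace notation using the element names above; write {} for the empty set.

U open, U⊆A: {}. int(A) = ⋃ = {}
X∖A={W,N}, int(X∖A)={W,N}, hence cl(A)={S,NE,E}
∂A: remove int from cl → {S,NE,E}

{S,NE,E}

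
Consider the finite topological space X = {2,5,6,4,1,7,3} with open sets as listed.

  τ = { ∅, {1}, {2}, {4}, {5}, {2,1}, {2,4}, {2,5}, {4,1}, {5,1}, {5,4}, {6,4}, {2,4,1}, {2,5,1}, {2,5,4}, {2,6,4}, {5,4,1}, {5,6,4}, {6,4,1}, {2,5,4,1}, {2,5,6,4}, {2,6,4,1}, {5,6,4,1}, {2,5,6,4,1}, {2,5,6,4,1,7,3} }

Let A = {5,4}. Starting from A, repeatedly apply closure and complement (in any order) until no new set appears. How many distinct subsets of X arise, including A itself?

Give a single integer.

6

X∖A={2,6,1,7,3}, int(X∖A)={2,1}, hence cl(A)={5,6,4,7,3}
Orbit (k=closure, c=complement):
  1. A     = {5,4}
  2. kA    = {5,6,4,7,3}
  3. cA    = {2,6,1,7,3}
  4. ckA   = {2,1}
  5. kckA  = {2,1,7,3}
  6. ckckA = {5,6,4}
(closed under both — stop)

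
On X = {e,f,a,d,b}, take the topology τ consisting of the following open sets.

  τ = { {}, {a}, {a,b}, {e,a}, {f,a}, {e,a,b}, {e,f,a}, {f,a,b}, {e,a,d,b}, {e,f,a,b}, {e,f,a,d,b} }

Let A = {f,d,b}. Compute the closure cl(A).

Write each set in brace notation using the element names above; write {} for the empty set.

closure: X∖int(X∖A) = X∖{e,a} = {f,d,b}

{f,d,b}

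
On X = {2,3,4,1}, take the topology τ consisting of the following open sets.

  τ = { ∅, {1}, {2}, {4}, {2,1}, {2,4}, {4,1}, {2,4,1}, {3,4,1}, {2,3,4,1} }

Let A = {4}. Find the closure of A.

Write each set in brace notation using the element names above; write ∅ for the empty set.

closure: X∖int(X∖A) = X∖{2,1} = {3,4}

{3,4}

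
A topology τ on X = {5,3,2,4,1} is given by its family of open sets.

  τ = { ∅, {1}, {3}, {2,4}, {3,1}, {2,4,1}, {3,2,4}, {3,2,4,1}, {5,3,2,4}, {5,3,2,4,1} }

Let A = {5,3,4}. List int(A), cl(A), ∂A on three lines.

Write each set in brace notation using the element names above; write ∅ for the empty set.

int(A) = {3}
cl(A)  = {5,3,2,4}
∂A     = {5,2,4}

opens ⊆ A: ∅, {3}; union → int = {3}
complement {2,1}; its interior {1}; cl(A) = X∖{1} = {5,3,2,4}
boundary = {5,3,2,4} ∖ {3} = {5,2,4}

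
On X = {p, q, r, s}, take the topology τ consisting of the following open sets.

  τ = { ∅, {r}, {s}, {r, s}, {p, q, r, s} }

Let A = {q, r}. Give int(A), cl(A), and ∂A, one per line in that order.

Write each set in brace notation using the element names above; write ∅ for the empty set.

int(A) = {r}
cl(A)  = {p, q, r}
∂A     = {p, q}

interior: largest open inside A is {r} (from ∅, {r})
cl via duality: int({p, s}) = {s}, so X∖{s} = {p, q, r}
cl∖int = {p, q}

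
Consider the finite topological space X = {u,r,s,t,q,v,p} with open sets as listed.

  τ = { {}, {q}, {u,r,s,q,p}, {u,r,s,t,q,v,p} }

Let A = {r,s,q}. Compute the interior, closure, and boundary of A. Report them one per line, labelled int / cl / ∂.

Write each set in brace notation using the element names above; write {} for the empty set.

int(A) = {q}
cl(A)  = {u,r,s,t,q,v,p}
∂A     = {u,r,s,t,v,p}

interior: largest open inside A is {q} (from {}, {q})
cl via duality: int({u,t,v,p}) = {}, so X∖{} = {u,r,s,t,q,v,p}
cl∖int = {u,r,s,t,v,p}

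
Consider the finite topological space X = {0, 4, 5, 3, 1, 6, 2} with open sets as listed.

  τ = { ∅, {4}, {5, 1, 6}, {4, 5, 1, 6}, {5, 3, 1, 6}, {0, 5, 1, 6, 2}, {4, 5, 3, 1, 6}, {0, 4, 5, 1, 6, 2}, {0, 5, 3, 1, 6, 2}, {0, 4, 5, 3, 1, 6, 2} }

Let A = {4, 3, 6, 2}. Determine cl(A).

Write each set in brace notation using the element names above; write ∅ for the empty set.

{0, 4, 5, 3, 1, 6, 2}

closure: X∖int(X∖A) = X∖∅ = {0, 4, 5, 3, 1, 6, 2}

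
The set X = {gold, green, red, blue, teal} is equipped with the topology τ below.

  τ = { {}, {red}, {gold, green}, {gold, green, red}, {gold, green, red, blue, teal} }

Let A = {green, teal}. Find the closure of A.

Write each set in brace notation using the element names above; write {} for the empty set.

cl via duality: int({gold, red, blue}) = {red}, so X∖{red} = {gold, green, blue, teal}

{gold, green, blue, teal}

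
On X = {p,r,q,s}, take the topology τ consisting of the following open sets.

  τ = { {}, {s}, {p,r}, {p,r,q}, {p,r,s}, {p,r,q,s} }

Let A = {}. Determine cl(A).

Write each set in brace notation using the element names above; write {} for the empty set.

{}

closure: X∖int(X∖A) = X∖{p,r,q,s} = {}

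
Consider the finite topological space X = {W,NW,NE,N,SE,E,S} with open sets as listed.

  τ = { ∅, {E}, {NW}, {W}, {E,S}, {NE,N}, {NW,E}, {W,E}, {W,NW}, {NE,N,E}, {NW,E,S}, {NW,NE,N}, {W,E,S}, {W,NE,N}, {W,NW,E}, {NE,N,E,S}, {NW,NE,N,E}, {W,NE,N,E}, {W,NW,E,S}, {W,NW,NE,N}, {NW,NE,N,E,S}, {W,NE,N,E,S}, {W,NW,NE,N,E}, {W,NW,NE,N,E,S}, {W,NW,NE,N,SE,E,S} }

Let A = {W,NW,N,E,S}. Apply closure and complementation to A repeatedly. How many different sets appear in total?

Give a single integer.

cl via duality: int({NE,SE}) = ∅, so X∖∅ = {W,NW,NE,N,SE,E,S}
Write k for closure, c for complement:
  1. A     = {W,NW,N,E,S}
  2. kA    = {W,NW,NE,N,SE,E,S}
  3. cA    = {NE,SE}
  4. ckA   = ∅
  5. kcA   = {NE,N,SE}
  6. ckcA  = {W,NW,E,S}
  7. kckcA = {W,NW,SE,E,S}
  8. ckckcA = {NE,N}
applying k or c yields no new set

8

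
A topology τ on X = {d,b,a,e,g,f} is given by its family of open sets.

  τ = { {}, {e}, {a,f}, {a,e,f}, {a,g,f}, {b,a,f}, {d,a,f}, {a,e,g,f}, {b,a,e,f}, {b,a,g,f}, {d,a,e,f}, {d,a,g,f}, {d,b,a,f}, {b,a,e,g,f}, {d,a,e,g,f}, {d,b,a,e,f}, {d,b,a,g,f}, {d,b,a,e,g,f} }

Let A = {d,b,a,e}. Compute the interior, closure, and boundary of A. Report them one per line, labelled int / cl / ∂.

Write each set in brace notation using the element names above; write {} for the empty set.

interior: largest open inside A is {e} (from {}, {e})
cl via duality: int({g,f}) = {}, so X∖{} = {d,b,a,e,g,f}
cl∖int = {d,b,a,g,f}

int(A) = {e}
cl(A)  = {d,b,a,e,g,f}
∂A     = {d,b,a,g,f}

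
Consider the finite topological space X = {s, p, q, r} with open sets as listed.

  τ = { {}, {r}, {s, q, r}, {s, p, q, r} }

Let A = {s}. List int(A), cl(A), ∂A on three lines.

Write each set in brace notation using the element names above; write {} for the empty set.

interior: largest open inside A is {} (from {})
cl via duality: int({p, q, r}) = {r}, so X∖{r} = {s, p, q}
cl∖int = {s, p, q}

int(A) = {}
cl(A)  = {s, p, q}
∂A     = {s, p, q}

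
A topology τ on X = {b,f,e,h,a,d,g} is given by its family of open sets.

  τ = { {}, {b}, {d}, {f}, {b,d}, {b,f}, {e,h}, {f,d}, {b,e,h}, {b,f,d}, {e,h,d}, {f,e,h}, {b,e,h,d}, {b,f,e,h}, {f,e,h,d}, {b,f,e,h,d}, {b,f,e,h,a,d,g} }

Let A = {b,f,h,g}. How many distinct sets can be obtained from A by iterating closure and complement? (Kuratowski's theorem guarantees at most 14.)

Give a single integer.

closure: X∖int(X∖A) = X∖{d} = {b,f,e,h,a,g}
Let k=closure and c=complement:
  1. A     = {b,f,h,g}
  2. kA    = {b,f,e,h,a,g}
  3. cA    = {e,a,d}
  4. ckA   = {d}
  5. kcA   = {e,h,a,d,g}
  6. kckA  = {a,d,g}
  7. ckcA  = {b,f}
  8. ckckA = {b,f,e,h}
  9. kckcA = {b,f,a,g}
  10. ckckcA = {e,h,d}
— saturated at 10

10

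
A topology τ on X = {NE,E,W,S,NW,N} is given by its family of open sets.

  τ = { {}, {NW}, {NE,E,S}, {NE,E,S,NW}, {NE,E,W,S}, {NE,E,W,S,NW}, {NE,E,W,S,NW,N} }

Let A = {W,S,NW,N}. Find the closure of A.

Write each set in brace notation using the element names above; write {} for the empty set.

X∖A={NE,E}, int(X∖A)={}, hence cl(A)={NE,E,W,S,NW,N}

{NE,E,W,S,NW,N}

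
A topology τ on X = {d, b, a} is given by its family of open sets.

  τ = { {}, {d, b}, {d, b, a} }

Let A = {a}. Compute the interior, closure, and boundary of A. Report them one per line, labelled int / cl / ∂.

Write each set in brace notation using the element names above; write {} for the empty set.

int(A) = {}
cl(A)  = {a}
∂A     = {a}

interior: largest open inside A is {} (from {})
cl via duality: int({d, b}) = {d, b}, so X∖{d, b} = {a}
cl∖int = {a}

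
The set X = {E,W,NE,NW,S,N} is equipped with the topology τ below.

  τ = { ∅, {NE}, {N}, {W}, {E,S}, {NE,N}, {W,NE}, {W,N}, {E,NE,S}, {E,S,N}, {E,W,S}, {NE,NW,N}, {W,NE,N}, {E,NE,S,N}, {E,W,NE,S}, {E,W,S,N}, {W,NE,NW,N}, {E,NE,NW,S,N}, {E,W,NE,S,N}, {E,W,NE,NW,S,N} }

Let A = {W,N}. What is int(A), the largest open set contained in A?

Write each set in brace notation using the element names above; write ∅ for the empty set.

{W,N}

U open, U⊆A: ∅, {N}, {W}, {W,N}. int(A) = ⋃ = {W,N}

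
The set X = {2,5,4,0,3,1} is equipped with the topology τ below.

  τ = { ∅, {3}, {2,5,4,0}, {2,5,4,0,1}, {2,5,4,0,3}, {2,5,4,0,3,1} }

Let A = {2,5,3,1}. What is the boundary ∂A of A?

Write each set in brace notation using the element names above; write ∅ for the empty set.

{2,5,4,0,1}

interior: largest open inside A is {3} (from ∅, {3})
cl via duality: int({4,0}) = ∅, so X∖∅ = {2,5,4,0,3,1}
cl∖int = {2,5,4,0,1}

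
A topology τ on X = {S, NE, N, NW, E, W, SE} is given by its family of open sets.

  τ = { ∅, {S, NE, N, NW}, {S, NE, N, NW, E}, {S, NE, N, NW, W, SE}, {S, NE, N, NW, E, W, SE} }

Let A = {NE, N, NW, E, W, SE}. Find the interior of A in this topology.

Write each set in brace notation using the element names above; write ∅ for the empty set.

∅

interior: largest open inside A is ∅ (from ∅)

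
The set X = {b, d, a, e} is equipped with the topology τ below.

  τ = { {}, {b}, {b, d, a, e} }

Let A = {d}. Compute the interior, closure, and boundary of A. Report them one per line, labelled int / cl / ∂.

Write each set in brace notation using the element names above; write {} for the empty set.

open subsets of A: {}; so int(A) = {}
closure: X∖int(X∖A) = X∖{b} = {d, a, e}
∂A = {d, a, e} minus {} = {d, a, e}

int(A) = {}
cl(A)  = {d, a, e}
∂A     = {d, a, e}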